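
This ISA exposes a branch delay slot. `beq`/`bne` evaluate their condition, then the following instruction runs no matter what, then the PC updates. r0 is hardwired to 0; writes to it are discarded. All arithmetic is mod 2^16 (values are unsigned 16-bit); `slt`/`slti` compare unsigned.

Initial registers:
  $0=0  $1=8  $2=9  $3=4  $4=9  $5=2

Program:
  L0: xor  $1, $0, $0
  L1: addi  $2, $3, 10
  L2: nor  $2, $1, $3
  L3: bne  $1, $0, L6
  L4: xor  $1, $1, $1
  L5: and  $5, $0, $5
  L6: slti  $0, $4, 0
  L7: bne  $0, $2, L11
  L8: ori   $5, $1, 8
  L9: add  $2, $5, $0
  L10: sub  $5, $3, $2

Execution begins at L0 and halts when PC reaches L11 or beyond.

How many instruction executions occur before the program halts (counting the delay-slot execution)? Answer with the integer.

9

  step pc=0: xor  $1, $0, $0  regs=(0,0,9,4,9,2)
  step pc=1: addi  $2, $3, 10  regs=(0,0,14,4,9,2)
  step pc=2: nor  $2, $1, $3  regs=(0,0,65531,4,9,2)
  step pc=3: bne  $1, $0, L6  cond=F  regs=(0,0,65531,4,9,2)
  step pc=4: xor  $1, $1, $1  regs=(0,0,65531,4,9,2)
  step pc=5: and  $5, $0, $5  regs=(0,0,65531,4,9,0)
  step pc=6: slti  $0, $4, 0  regs=(0,0,65531,4,9,0)
  step pc=7: bne  $0, $2, L11  cond=T  regs=(0,0,65531,4,9,0)
  step pc=8: ori   $5, $1, 8  regs=(0,0,65531,4,9,8)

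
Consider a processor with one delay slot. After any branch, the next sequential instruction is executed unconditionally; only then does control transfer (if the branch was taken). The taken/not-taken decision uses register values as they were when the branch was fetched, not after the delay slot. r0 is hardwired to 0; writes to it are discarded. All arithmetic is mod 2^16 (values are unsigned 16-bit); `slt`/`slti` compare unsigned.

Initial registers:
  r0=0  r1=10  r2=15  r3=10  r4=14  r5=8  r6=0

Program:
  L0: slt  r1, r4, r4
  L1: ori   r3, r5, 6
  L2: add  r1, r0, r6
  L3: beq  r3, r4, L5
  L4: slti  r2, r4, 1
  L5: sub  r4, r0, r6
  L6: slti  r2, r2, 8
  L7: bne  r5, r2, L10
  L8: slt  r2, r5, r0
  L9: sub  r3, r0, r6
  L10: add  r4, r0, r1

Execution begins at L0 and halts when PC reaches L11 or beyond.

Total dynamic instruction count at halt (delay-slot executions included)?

[0] slt  r1, r4, r4  →  {r0:0, r1:0, r2:15, r3:10, r4:14, r5:8, r6:0}
[1] ori   r3, r5, 6  →  {r0:0, r1:0, r2:15, r3:14, r4:14, r5:8, r6:0}
[2] add  r1, r0, r6  →  {r0:0, r1:0, r2:15, r3:14, r4:14, r5:8, r6:0}
[3] beq  r3, r4, L5  →  {r0:0, r1:0, r2:15, r3:14, r4:14, r5:8, r6:0}  ⟨branch taken⟩
[4] slti  r2, r4, 1  →  {r0:0, r1:0, r2:0, r3:14, r4:14, r5:8, r6:0}
[5] sub  r4, r0, r6  →  {r0:0, r1:0, r2:0, r3:14, r4:0, r5:8, r6:0}
[6] slti  r2, r2, 8  →  {r0:0, r1:0, r2:1, r3:14, r4:0, r5:8, r6:0}
[7] bne  r5, r2, L10  →  {r0:0, r1:0, r2:1, r3:14, r4:0, r5:8, r6:0}  ⟨branch taken⟩
[8] slt  r2, r5, r0  →  {r0:0, r1:0, r2:0, r3:14, r4:0, r5:8, r6:0}
[10] add  r4, r0, r1  →  {r0:0, r1:0, r2:0, r3:14, r4:0, r5:8, r6:0}

10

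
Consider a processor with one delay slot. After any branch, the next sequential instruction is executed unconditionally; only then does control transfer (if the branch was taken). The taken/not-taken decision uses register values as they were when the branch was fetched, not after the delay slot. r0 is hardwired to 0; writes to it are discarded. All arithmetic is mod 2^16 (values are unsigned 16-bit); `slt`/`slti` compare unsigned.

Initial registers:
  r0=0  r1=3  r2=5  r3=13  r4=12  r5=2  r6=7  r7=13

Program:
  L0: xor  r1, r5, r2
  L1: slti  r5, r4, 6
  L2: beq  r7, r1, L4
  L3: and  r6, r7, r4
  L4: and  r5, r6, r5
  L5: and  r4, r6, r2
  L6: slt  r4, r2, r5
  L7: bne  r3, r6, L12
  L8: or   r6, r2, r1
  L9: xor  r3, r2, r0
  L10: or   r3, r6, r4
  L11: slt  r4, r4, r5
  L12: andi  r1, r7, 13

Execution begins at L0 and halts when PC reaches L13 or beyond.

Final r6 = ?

[0] xor  r1, r5, r2  →  {r0:0, r1:7, r2:5, r3:13, r4:12, r5:2, r6:7, r7:13}
[1] slti  r5, r4, 6  →  {r0:0, r1:7, r2:5, r3:13, r4:12, r5:0, r6:7, r7:13}
[2] beq  r7, r1, L4  →  {r0:0, r1:7, r2:5, r3:13, r4:12, r5:0, r6:7, r7:13}  ⟨branch fallthrough⟩
[3] and  r6, r7, r4  →  {r0:0, r1:7, r2:5, r3:13, r4:12, r5:0, r6:12, r7:13}
[4] and  r5, r6, r5  →  {r0:0, r1:7, r2:5, r3:13, r4:12, r5:0, r6:12, r7:13}
[5] and  r4, r6, r2  →  {r0:0, r1:7, r2:5, r3:13, r4:4, r5:0, r6:12, r7:13}
[6] slt  r4, r2, r5  →  {r0:0, r1:7, r2:5, r3:13, r4:0, r5:0, r6:12, r7:13}
[7] bne  r3, r6, L12  →  {r0:0, r1:7, r2:5, r3:13, r4:0, r5:0, r6:12, r7:13}  ⟨branch taken⟩
[8] or   r6, r2, r1  →  {r0:0, r1:7, r2:5, r3:13, r4:0, r5:0, r6:7, r7:13}
[12] andi  r1, r7, 13  →  {r0:0, r1:13, r2:5, r3:13, r4:0, r5:0, r6:7, r7:13}

7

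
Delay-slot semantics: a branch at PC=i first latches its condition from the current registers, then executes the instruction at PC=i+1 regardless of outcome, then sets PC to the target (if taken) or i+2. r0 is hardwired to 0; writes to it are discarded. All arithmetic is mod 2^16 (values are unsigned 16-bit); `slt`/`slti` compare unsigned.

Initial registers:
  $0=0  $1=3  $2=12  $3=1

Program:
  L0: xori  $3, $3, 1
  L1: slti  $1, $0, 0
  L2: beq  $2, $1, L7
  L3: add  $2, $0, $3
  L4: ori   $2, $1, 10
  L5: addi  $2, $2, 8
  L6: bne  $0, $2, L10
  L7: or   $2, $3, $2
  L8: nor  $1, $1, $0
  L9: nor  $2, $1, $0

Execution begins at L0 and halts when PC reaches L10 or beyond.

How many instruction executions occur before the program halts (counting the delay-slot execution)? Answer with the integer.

8

#0 xori  $3, $3, 1 ; 0/3/12/0
#1 slti  $1, $0, 0 ; 0/0/12/0
#2 beq  $2, $1, L7 ; 0/0/12/0 ; →fallthru
#3 add  $2, $0, $3 ; 0/0/0/0
#4 ori   $2, $1, 10 ; 0/0/10/0
#5 addi  $2, $2, 8 ; 0/0/18/0
#6 bne  $0, $2, L10 ; 0/0/18/0 ; →target
#7 or   $2, $3, $2 ; 0/0/18/0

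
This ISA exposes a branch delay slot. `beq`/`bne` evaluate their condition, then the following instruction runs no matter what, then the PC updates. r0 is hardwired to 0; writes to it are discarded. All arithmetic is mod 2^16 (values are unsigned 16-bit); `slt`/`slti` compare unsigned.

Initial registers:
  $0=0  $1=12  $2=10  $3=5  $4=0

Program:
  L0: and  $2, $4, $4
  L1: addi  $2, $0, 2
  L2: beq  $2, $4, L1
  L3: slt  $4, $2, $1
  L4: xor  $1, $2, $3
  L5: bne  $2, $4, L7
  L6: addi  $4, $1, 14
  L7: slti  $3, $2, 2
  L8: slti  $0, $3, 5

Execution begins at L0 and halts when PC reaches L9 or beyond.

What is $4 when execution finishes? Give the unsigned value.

21

[0] and  $2, $4, $4  →  {$0:0, $1:12, $2:0, $3:5, $4:0}
[1] addi  $2, $0, 2  →  {$0:0, $1:12, $2:2, $3:5, $4:0}
[2] beq  $2, $4, L1  →  {$0:0, $1:12, $2:2, $3:5, $4:0}  ⟨branch fallthrough⟩
[3] slt  $4, $2, $1  →  {$0:0, $1:12, $2:2, $3:5, $4:1}
[4] xor  $1, $2, $3  →  {$0:0, $1:7, $2:2, $3:5, $4:1}
[5] bne  $2, $4, L7  →  {$0:0, $1:7, $2:2, $3:5, $4:1}  ⟨branch taken⟩
[6] addi  $4, $1, 14  →  {$0:0, $1:7, $2:2, $3:5, $4:21}
[7] slti  $3, $2, 2  →  {$0:0, $1:7, $2:2, $3:0, $4:21}
[8] slti  $0, $3, 5  →  {$0:0, $1:7, $2:2, $3:0, $4:21}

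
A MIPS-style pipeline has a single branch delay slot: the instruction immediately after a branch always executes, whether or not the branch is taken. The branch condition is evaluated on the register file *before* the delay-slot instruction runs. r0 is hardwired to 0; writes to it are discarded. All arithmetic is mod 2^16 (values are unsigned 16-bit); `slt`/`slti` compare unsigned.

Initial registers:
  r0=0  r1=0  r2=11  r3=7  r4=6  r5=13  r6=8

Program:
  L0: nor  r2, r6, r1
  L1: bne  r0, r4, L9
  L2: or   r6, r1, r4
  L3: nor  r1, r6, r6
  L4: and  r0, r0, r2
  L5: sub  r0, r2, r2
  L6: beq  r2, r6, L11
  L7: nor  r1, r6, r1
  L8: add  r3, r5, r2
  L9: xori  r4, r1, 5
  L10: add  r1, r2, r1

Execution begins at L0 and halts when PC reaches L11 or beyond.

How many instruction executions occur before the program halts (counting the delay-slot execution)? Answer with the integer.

#0 nor  r2, r6, r1 ; 0/0/65527/7/6/13/8
#1 bne  r0, r4, L9 ; 0/0/65527/7/6/13/8 ; →target
#2 or   r6, r1, r4 ; 0/0/65527/7/6/13/6
#9 xori  r4, r1, 5 ; 0/0/65527/7/5/13/6
#10 add  r1, r2, r1 ; 0/65527/65527/7/5/13/6

5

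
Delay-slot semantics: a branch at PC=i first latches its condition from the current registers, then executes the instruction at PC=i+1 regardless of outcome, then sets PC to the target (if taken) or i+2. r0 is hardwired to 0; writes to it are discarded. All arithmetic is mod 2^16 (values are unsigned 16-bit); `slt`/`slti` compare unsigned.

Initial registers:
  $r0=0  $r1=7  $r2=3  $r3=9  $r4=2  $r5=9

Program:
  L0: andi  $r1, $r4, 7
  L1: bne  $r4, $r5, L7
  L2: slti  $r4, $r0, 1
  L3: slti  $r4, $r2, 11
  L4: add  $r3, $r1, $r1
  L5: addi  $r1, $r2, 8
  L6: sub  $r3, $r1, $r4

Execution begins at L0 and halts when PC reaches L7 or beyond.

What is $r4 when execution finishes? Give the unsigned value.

[0] andi  $r1, $r4, 7  →  {$r0:0, $r1:2, $r2:3, $r3:9, $r4:2, $r5:9}
[1] bne  $r4, $r5, L7  →  {$r0:0, $r1:2, $r2:3, $r3:9, $r4:2, $r5:9}  ⟨branch taken⟩
[2] slti  $r4, $r0, 1  →  {$r0:0, $r1:2, $r2:3, $r3:9, $r4:1, $r5:9}

1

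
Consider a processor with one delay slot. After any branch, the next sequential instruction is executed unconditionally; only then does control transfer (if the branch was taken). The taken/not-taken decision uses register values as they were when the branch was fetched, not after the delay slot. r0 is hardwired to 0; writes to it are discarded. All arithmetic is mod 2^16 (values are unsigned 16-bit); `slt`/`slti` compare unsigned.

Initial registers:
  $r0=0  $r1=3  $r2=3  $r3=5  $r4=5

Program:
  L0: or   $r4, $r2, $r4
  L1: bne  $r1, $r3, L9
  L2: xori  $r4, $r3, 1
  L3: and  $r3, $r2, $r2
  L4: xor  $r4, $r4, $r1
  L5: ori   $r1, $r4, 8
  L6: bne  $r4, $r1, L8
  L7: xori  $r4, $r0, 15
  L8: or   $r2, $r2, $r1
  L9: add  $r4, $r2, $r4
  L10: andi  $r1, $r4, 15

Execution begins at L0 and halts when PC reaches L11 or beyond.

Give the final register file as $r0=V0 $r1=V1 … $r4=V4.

  step pc=0: or   $r4, $r2, $r4  regs=(0,3,3,5,7)
  step pc=1: bne  $r1, $r3, L9  cond=T  regs=(0,3,3,5,7)
  step pc=2: xori  $r4, $r3, 1  regs=(0,3,3,5,4)
  step pc=9: add  $r4, $r2, $r4  regs=(0,3,3,5,7)
  step pc=10: andi  $r1, $r4, 15  regs=(0,7,3,5,7)

$r0=0 $r1=7 $r2=3 $r3=5 $r4=7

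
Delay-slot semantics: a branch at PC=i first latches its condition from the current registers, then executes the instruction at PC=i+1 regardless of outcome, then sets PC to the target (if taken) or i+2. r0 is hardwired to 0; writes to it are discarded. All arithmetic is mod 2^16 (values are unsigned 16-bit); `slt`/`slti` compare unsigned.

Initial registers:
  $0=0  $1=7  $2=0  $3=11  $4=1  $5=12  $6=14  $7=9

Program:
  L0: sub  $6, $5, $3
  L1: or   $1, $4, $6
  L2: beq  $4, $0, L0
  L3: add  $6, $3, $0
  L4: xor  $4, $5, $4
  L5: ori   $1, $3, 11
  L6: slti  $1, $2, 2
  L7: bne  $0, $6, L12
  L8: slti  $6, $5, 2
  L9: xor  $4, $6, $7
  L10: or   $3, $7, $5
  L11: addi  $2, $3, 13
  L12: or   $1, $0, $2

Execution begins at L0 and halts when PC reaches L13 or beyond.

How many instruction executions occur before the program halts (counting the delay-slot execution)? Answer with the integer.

10

  step pc=0: sub  $6, $5, $3  regs=(0,7,0,11,1,12,1,9)
  step pc=1: or   $1, $4, $6  regs=(0,1,0,11,1,12,1,9)
  step pc=2: beq  $4, $0, L0  cond=F  regs=(0,1,0,11,1,12,1,9)
  step pc=3: add  $6, $3, $0  regs=(0,1,0,11,1,12,11,9)
  step pc=4: xor  $4, $5, $4  regs=(0,1,0,11,13,12,11,9)
  step pc=5: ori   $1, $3, 11  regs=(0,11,0,11,13,12,11,9)
  step pc=6: slti  $1, $2, 2  regs=(0,1,0,11,13,12,11,9)
  step pc=7: bne  $0, $6, L12  cond=T  regs=(0,1,0,11,13,12,11,9)
  step pc=8: slti  $6, $5, 2  regs=(0,1,0,11,13,12,0,9)
  step pc=12: or   $1, $0, $2  regs=(0,0,0,11,13,12,0,9)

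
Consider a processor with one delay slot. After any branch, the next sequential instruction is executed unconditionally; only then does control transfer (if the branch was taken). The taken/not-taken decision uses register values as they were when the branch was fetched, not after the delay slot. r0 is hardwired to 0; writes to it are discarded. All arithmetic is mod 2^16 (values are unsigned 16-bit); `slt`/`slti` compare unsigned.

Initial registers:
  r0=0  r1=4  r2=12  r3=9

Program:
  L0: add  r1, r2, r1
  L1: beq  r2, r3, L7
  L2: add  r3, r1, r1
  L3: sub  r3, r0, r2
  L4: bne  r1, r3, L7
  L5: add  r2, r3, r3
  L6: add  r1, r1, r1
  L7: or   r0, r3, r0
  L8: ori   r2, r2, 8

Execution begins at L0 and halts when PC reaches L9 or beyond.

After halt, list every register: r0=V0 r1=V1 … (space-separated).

#0 add  r1, r2, r1 ; 0/16/12/9
#1 beq  r2, r3, L7 ; 0/16/12/9 ; →fallthru
#2 add  r3, r1, r1 ; 0/16/12/32
#3 sub  r3, r0, r2 ; 0/16/12/65524
#4 bne  r1, r3, L7 ; 0/16/12/65524 ; →target
#5 add  r2, r3, r3 ; 0/16/65512/65524
#7 or   r0, r3, r0 ; 0/16/65512/65524
#8 ori   r2, r2, 8 ; 0/16/65512/65524

r0=0 r1=16 r2=65512 r3=65524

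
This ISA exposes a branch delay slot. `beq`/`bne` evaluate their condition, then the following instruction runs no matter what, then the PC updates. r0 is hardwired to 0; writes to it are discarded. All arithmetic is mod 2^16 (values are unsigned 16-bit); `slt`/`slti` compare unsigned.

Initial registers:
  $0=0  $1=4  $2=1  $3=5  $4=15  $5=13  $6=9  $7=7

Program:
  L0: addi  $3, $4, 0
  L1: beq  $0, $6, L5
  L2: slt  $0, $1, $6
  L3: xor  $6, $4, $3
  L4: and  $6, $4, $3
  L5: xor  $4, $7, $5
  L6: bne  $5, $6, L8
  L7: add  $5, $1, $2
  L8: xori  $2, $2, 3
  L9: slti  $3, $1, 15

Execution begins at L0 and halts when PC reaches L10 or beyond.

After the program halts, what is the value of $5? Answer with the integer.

#0 addi  $3, $4, 0 ; 0/4/1/15/15/13/9/7
#1 beq  $0, $6, L5 ; 0/4/1/15/15/13/9/7 ; →fallthru
#2 slt  $0, $1, $6 ; 0/4/1/15/15/13/9/7
#3 xor  $6, $4, $3 ; 0/4/1/15/15/13/0/7
#4 and  $6, $4, $3 ; 0/4/1/15/15/13/15/7
#5 xor  $4, $7, $5 ; 0/4/1/15/10/13/15/7
#6 bne  $5, $6, L8 ; 0/4/1/15/10/13/15/7 ; →target
#7 add  $5, $1, $2 ; 0/4/1/15/10/5/15/7
#8 xori  $2, $2, 3 ; 0/4/2/15/10/5/15/7
#9 slti  $3, $1, 15 ; 0/4/2/1/10/5/15/7

5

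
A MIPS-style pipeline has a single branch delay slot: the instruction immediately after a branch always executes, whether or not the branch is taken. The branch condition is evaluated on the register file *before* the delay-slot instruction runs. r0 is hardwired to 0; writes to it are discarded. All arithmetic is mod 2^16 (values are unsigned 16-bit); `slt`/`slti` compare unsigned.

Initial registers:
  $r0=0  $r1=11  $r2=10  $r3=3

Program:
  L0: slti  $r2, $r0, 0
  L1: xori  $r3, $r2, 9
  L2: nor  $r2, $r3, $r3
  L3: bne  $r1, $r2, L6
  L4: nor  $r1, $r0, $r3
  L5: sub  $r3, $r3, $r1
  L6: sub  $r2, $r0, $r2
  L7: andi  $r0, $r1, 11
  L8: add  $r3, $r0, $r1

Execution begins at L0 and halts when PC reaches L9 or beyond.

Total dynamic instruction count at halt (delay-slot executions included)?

8

[0] slti  $r2, $r0, 0  →  {$r0:0, $r1:11, $r2:0, $r3:3}
[1] xori  $r3, $r2, 9  →  {$r0:0, $r1:11, $r2:0, $r3:9}
[2] nor  $r2, $r3, $r3  →  {$r0:0, $r1:11, $r2:65526, $r3:9}
[3] bne  $r1, $r2, L6  →  {$r0:0, $r1:11, $r2:65526, $r3:9}  ⟨branch taken⟩
[4] nor  $r1, $r0, $r3  →  {$r0:0, $r1:65526, $r2:65526, $r3:9}
[6] sub  $r2, $r0, $r2  →  {$r0:0, $r1:65526, $r2:10, $r3:9}
[7] andi  $r0, $r1, 11  →  {$r0:0, $r1:65526, $r2:10, $r3:9}
[8] add  $r3, $r0, $r1  →  {$r0:0, $r1:65526, $r2:10, $r3:65526}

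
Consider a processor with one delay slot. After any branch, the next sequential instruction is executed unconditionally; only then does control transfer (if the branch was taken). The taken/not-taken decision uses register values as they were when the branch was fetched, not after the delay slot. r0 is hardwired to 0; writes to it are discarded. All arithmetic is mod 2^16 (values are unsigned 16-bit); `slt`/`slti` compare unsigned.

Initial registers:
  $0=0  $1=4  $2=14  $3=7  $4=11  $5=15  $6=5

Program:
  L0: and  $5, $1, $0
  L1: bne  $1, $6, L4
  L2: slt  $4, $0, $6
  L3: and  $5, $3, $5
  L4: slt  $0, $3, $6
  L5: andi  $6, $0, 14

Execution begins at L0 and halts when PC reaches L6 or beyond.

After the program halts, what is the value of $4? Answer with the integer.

[0] and  $5, $1, $0  →  {$0:0, $1:4, $2:14, $3:7, $4:11, $5:0, $6:5}
[1] bne  $1, $6, L4  →  {$0:0, $1:4, $2:14, $3:7, $4:11, $5:0, $6:5}  ⟨branch taken⟩
[2] slt  $4, $0, $6  →  {$0:0, $1:4, $2:14, $3:7, $4:1, $5:0, $6:5}
[4] slt  $0, $3, $6  →  {$0:0, $1:4, $2:14, $3:7, $4:1, $5:0, $6:5}
[5] andi  $6, $0, 14  →  {$0:0, $1:4, $2:14, $3:7, $4:1, $5:0, $6:0}

1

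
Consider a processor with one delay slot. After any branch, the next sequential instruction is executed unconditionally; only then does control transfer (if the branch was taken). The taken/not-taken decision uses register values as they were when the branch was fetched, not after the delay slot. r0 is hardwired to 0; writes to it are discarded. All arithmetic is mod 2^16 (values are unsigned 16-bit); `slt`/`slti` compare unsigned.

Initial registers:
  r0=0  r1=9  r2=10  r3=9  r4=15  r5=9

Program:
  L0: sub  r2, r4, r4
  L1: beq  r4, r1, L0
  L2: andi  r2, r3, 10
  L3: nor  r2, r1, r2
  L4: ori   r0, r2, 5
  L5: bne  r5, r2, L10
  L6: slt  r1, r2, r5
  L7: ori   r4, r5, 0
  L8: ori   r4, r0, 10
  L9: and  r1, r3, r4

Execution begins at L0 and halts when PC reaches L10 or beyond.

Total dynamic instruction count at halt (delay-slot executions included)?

7

  step pc=0: sub  r2, r4, r4  regs=(0,9,0,9,15,9)
  step pc=1: beq  r4, r1, L0  cond=F  regs=(0,9,0,9,15,9)
  step pc=2: andi  r2, r3, 10  regs=(0,9,8,9,15,9)
  step pc=3: nor  r2, r1, r2  regs=(0,9,65526,9,15,9)
  step pc=4: ori   r0, r2, 5  regs=(0,9,65526,9,15,9)
  step pc=5: bne  r5, r2, L10  cond=T  regs=(0,9,65526,9,15,9)
  step pc=6: slt  r1, r2, r5  regs=(0,0,65526,9,15,9)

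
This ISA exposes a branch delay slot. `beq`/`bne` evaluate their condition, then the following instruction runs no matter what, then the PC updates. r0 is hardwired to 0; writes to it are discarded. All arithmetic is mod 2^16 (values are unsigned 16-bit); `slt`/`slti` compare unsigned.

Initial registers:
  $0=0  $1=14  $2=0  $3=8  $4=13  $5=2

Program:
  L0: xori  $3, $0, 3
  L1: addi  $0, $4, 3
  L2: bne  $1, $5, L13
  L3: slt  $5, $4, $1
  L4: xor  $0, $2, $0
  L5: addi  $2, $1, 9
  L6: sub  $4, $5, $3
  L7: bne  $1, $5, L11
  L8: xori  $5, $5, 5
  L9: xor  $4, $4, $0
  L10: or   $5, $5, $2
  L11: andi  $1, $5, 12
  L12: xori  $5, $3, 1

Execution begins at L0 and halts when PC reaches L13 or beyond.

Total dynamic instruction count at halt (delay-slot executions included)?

4

PC=0  xori  $3, $0, 3        | $0=0 $1=14 $2=0 $3=3 $4=13 $5=2
PC=1  addi  $0, $4, 3        | $0=0 $1=14 $2=0 $3=3 $4=13 $5=2
PC=2  bne  $1, $5, L13       | $0=0 $1=14 $2=0 $3=3 $4=13 $5=2  [TAKEN]
PC=3  slt  $5, $4, $1        | $0=0 $1=14 $2=0 $3=3 $4=13 $5=1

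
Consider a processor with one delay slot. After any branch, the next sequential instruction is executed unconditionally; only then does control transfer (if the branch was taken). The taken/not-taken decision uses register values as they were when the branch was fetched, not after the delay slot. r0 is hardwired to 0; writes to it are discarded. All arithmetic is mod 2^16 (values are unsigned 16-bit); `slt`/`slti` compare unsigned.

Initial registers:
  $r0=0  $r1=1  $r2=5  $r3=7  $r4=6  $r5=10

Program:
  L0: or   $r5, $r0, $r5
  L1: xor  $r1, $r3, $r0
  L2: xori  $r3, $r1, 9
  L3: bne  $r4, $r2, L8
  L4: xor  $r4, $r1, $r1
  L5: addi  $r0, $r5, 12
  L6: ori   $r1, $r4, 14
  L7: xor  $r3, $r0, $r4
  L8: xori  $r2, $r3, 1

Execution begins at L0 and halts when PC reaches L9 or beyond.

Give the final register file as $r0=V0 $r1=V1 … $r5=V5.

$r0=0 $r1=7 $r2=15 $r3=14 $r4=0 $r5=10

PC=0  or   $r5, $r0, $r5     | $r0=0 $r1=1 $r2=5 $r3=7 $r4=6 $r5=10
PC=1  xor  $r1, $r3, $r0     | $r0=0 $r1=7 $r2=5 $r3=7 $r4=6 $r5=10
PC=2  xori  $r3, $r1, 9      | $r0=0 $r1=7 $r2=5 $r3=14 $r4=6 $r5=10
PC=3  bne  $r4, $r2, L8      | $r0=0 $r1=7 $r2=5 $r3=14 $r4=6 $r5=10  [TAKEN]
PC=4  xor  $r4, $r1, $r1     | $r0=0 $r1=7 $r2=5 $r3=14 $r4=0 $r5=10
PC=8  xori  $r2, $r3, 1      | $r0=0 $r1=7 $r2=15 $r3=14 $r4=0 $r5=10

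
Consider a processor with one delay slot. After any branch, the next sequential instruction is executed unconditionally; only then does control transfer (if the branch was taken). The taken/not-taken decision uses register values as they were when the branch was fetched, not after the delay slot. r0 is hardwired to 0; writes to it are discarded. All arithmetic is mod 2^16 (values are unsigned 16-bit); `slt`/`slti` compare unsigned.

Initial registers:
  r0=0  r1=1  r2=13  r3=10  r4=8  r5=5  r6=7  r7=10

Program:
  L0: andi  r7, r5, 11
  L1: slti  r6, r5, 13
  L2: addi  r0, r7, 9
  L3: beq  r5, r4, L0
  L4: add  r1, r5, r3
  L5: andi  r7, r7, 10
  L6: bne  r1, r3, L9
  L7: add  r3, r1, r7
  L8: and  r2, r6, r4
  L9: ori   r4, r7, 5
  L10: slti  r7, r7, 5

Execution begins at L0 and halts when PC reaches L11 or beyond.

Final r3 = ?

15

[0] andi  r7, r5, 11  →  {r0:0, r1:1, r2:13, r3:10, r4:8, r5:5, r6:7, r7:1}
[1] slti  r6, r5, 13  →  {r0:0, r1:1, r2:13, r3:10, r4:8, r5:5, r6:1, r7:1}
[2] addi  r0, r7, 9  →  {r0:0, r1:1, r2:13, r3:10, r4:8, r5:5, r6:1, r7:1}
[3] beq  r5, r4, L0  →  {r0:0, r1:1, r2:13, r3:10, r4:8, r5:5, r6:1, r7:1}  ⟨branch fallthrough⟩
[4] add  r1, r5, r3  →  {r0:0, r1:15, r2:13, r3:10, r4:8, r5:5, r6:1, r7:1}
[5] andi  r7, r7, 10  →  {r0:0, r1:15, r2:13, r3:10, r4:8, r5:5, r6:1, r7:0}
[6] bne  r1, r3, L9  →  {r0:0, r1:15, r2:13, r3:10, r4:8, r5:5, r6:1, r7:0}  ⟨branch taken⟩
[7] add  r3, r1, r7  →  {r0:0, r1:15, r2:13, r3:15, r4:8, r5:5, r6:1, r7:0}
[9] ori   r4, r7, 5  →  {r0:0, r1:15, r2:13, r3:15, r4:5, r5:5, r6:1, r7:0}
[10] slti  r7, r7, 5  →  {r0:0, r1:15, r2:13, r3:15, r4:5, r5:5, r6:1, r7:1}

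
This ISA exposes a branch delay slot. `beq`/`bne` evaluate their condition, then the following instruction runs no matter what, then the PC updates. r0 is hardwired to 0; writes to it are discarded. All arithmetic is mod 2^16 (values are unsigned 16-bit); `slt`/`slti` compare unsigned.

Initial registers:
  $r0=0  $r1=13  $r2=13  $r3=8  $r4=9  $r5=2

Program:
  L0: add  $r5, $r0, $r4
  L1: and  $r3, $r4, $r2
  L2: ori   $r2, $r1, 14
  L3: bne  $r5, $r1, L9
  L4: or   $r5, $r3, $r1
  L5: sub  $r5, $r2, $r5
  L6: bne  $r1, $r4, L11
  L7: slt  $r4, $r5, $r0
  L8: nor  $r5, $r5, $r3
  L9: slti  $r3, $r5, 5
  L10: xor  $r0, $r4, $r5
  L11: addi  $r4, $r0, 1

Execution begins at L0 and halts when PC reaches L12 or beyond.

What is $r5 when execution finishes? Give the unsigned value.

PC=0  add  $r5, $r0, $r4     | $r0=0 $r1=13 $r2=13 $r3=8 $r4=9 $r5=9
PC=1  and  $r3, $r4, $r2     | $r0=0 $r1=13 $r2=13 $r3=9 $r4=9 $r5=9
PC=2  ori   $r2, $r1, 14     | $r0=0 $r1=13 $r2=15 $r3=9 $r4=9 $r5=9
PC=3  bne  $r5, $r1, L9      | $r0=0 $r1=13 $r2=15 $r3=9 $r4=9 $r5=9  [TAKEN]
PC=4  or   $r5, $r3, $r1     | $r0=0 $r1=13 $r2=15 $r3=9 $r4=9 $r5=13
PC=9  slti  $r3, $r5, 5      | $r0=0 $r1=13 $r2=15 $r3=0 $r4=9 $r5=13
PC=10 xor  $r0, $r4, $r5     | $r0=0 $r1=13 $r2=15 $r3=0 $r4=9 $r5=13
PC=11 addi  $r4, $r0, 1      | $r0=0 $r1=13 $r2=15 $r3=0 $r4=1 $r5=13

13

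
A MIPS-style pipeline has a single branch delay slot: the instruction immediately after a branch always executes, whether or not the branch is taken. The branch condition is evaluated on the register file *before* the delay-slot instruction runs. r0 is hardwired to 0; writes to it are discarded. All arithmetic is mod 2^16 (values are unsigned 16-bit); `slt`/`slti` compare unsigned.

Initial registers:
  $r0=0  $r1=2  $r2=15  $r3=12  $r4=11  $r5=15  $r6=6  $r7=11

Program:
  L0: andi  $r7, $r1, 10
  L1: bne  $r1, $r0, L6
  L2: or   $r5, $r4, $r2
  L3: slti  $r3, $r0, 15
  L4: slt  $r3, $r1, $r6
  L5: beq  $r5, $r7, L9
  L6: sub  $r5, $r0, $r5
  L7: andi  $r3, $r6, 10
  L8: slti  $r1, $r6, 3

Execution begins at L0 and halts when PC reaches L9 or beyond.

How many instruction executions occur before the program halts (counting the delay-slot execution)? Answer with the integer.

6

[0] andi  $r7, $r1, 10  →  {$r0:0, $r1:2, $r2:15, $r3:12, $r4:11, $r5:15, $r6:6, $r7:2}
[1] bne  $r1, $r0, L6  →  {$r0:0, $r1:2, $r2:15, $r3:12, $r4:11, $r5:15, $r6:6, $r7:2}  ⟨branch taken⟩
[2] or   $r5, $r4, $r2  →  {$r0:0, $r1:2, $r2:15, $r3:12, $r4:11, $r5:15, $r6:6, $r7:2}
[6] sub  $r5, $r0, $r5  →  {$r0:0, $r1:2, $r2:15, $r3:12, $r4:11, $r5:65521, $r6:6, $r7:2}
[7] andi  $r3, $r6, 10  →  {$r0:0, $r1:2, $r2:15, $r3:2, $r4:11, $r5:65521, $r6:6, $r7:2}
[8] slti  $r1, $r6, 3  →  {$r0:0, $r1:0, $r2:15, $r3:2, $r4:11, $r5:65521, $r6:6, $r7:2}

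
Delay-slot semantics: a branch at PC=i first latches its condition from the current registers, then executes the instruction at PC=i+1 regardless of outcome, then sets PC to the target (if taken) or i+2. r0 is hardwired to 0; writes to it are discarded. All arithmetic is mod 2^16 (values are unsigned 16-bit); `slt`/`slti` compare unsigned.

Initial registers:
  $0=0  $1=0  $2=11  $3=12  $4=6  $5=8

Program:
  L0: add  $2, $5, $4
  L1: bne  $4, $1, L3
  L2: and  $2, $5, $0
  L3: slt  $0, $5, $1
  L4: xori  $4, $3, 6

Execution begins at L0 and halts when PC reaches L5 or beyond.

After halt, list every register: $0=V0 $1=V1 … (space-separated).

[0] add  $2, $5, $4  →  {$0:0, $1:0, $2:14, $3:12, $4:6, $5:8}
[1] bne  $4, $1, L3  →  {$0:0, $1:0, $2:14, $3:12, $4:6, $5:8}  ⟨branch taken⟩
[2] and  $2, $5, $0  →  {$0:0, $1:0, $2:0, $3:12, $4:6, $5:8}
[3] slt  $0, $5, $1  →  {$0:0, $1:0, $2:0, $3:12, $4:6, $5:8}
[4] xori  $4, $3, 6  →  {$0:0, $1:0, $2:0, $3:12, $4:10, $5:8}

$0=0 $1=0 $2=0 $3=12 $4=10 $5=8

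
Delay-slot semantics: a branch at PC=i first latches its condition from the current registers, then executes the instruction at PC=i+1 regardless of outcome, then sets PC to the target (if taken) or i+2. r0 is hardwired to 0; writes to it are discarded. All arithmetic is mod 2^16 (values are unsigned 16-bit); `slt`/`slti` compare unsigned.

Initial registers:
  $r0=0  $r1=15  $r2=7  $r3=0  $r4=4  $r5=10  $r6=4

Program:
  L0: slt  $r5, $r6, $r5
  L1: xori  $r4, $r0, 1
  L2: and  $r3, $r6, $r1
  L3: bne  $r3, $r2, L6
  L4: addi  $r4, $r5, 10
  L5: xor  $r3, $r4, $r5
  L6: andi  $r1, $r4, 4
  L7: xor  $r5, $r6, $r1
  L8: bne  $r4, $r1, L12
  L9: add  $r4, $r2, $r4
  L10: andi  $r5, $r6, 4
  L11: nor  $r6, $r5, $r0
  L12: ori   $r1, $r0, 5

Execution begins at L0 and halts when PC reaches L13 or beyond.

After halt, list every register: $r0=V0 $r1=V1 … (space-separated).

#0 slt  $r5, $r6, $r5 ; 0/15/7/0/4/1/4
#1 xori  $r4, $r0, 1 ; 0/15/7/0/1/1/4
#2 and  $r3, $r6, $r1 ; 0/15/7/4/1/1/4
#3 bne  $r3, $r2, L6 ; 0/15/7/4/1/1/4 ; →target
#4 addi  $r4, $r5, 10 ; 0/15/7/4/11/1/4
#6 andi  $r1, $r4, 4 ; 0/0/7/4/11/1/4
#7 xor  $r5, $r6, $r1 ; 0/0/7/4/11/4/4
#8 bne  $r4, $r1, L12 ; 0/0/7/4/11/4/4 ; →target
#9 add  $r4, $r2, $r4 ; 0/0/7/4/18/4/4
#12 ori   $r1, $r0, 5 ; 0/5/7/4/18/4/4

$r0=0 $r1=5 $r2=7 $r3=4 $r4=18 $r5=4 $r6=4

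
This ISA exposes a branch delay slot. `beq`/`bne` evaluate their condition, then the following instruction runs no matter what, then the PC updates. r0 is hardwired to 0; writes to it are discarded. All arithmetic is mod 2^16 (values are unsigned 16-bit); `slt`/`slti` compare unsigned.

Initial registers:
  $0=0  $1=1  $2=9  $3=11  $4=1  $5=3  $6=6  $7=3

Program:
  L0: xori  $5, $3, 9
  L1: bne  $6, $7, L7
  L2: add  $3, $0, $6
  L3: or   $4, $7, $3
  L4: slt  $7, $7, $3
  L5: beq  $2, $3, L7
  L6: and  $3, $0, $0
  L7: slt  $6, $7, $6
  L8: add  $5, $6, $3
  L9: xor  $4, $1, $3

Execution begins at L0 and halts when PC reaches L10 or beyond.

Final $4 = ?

PC=0  xori  $5, $3, 9        | $0=0 $1=1 $2=9 $3=11 $4=1 $5=2 $6=6 $7=3
PC=1  bne  $6, $7, L7        | $0=0 $1=1 $2=9 $3=11 $4=1 $5=2 $6=6 $7=3  [TAKEN]
PC=2  add  $3, $0, $6        | $0=0 $1=1 $2=9 $3=6 $4=1 $5=2 $6=6 $7=3
PC=7  slt  $6, $7, $6        | $0=0 $1=1 $2=9 $3=6 $4=1 $5=2 $6=1 $7=3
PC=8  add  $5, $6, $3        | $0=0 $1=1 $2=9 $3=6 $4=1 $5=7 $6=1 $7=3
PC=9  xor  $4, $1, $3        | $0=0 $1=1 $2=9 $3=6 $4=7 $5=7 $6=1 $7=3

7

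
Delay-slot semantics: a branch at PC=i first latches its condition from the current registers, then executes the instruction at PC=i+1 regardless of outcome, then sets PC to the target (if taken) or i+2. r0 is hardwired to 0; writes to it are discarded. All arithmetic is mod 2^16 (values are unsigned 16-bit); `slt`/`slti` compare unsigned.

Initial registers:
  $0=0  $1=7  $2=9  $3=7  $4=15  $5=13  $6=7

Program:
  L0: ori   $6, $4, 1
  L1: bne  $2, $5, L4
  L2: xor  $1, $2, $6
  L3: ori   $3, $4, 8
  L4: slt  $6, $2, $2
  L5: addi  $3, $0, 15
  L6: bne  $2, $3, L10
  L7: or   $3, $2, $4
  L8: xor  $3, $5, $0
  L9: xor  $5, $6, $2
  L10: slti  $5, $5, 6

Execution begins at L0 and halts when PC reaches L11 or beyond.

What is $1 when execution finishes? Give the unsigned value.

6

  step pc=0: ori   $6, $4, 1  regs=(0,7,9,7,15,13,15)
  step pc=1: bne  $2, $5, L4  cond=T  regs=(0,7,9,7,15,13,15)
  step pc=2: xor  $1, $2, $6  regs=(0,6,9,7,15,13,15)
  step pc=4: slt  $6, $2, $2  regs=(0,6,9,7,15,13,0)
  step pc=5: addi  $3, $0, 15  regs=(0,6,9,15,15,13,0)
  step pc=6: bne  $2, $3, L10  cond=T  regs=(0,6,9,15,15,13,0)
  step pc=7: or   $3, $2, $4  regs=(0,6,9,15,15,13,0)
  step pc=10: slti  $5, $5, 6  regs=(0,6,9,15,15,0,0)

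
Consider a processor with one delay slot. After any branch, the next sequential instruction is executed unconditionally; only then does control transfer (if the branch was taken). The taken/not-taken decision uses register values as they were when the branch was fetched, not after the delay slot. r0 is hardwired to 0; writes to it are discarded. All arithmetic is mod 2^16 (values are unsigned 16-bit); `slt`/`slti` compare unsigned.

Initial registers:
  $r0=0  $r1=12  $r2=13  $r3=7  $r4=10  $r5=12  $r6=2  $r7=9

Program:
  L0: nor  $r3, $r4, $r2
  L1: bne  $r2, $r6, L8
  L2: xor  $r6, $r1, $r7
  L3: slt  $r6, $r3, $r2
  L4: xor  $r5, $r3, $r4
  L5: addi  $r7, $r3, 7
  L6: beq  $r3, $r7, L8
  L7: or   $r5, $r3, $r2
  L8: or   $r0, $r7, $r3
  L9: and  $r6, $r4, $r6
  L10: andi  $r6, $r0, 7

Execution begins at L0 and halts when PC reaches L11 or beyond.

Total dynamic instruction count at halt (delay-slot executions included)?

6

[0] nor  $r3, $r4, $r2  →  {$r0:0, $r1:12, $r2:13, $r3:65520, $r4:10, $r5:12, $r6:2, $r7:9}
[1] bne  $r2, $r6, L8  →  {$r0:0, $r1:12, $r2:13, $r3:65520, $r4:10, $r5:12, $r6:2, $r7:9}  ⟨branch taken⟩
[2] xor  $r6, $r1, $r7  →  {$r0:0, $r1:12, $r2:13, $r3:65520, $r4:10, $r5:12, $r6:5, $r7:9}
[8] or   $r0, $r7, $r3  →  {$r0:0, $r1:12, $r2:13, $r3:65520, $r4:10, $r5:12, $r6:5, $r7:9}
[9] and  $r6, $r4, $r6  →  {$r0:0, $r1:12, $r2:13, $r3:65520, $r4:10, $r5:12, $r6:0, $r7:9}
[10] andi  $r6, $r0, 7  →  {$r0:0, $r1:12, $r2:13, $r3:65520, $r4:10, $r5:12, $r6:0, $r7:9}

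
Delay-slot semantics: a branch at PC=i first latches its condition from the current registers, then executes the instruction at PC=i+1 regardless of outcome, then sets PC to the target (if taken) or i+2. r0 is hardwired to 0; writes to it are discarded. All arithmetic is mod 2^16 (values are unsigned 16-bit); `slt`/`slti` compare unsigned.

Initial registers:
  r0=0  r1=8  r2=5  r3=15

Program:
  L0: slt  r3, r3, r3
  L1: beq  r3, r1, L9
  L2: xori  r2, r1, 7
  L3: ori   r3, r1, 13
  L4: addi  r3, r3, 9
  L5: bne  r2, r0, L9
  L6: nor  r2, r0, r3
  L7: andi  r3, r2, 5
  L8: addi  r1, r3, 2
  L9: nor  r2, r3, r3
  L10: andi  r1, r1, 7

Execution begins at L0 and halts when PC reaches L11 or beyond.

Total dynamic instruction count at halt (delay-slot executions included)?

PC=0  slt  r3, r3, r3        | r0=0 r1=8 r2=5 r3=0
PC=1  beq  r3, r1, L9        | r0=0 r1=8 r2=5 r3=0  [not taken]
PC=2  xori  r2, r1, 7        | r0=0 r1=8 r2=15 r3=0
PC=3  ori   r3, r1, 13       | r0=0 r1=8 r2=15 r3=13
PC=4  addi  r3, r3, 9        | r0=0 r1=8 r2=15 r3=22
PC=5  bne  r2, r0, L9        | r0=0 r1=8 r2=15 r3=22  [TAKEN]
PC=6  nor  r2, r0, r3        | r0=0 r1=8 r2=65513 r3=22
PC=9  nor  r2, r3, r3        | r0=0 r1=8 r2=65513 r3=22
PC=10 andi  r1, r1, 7        | r0=0 r1=0 r2=65513 r3=22

9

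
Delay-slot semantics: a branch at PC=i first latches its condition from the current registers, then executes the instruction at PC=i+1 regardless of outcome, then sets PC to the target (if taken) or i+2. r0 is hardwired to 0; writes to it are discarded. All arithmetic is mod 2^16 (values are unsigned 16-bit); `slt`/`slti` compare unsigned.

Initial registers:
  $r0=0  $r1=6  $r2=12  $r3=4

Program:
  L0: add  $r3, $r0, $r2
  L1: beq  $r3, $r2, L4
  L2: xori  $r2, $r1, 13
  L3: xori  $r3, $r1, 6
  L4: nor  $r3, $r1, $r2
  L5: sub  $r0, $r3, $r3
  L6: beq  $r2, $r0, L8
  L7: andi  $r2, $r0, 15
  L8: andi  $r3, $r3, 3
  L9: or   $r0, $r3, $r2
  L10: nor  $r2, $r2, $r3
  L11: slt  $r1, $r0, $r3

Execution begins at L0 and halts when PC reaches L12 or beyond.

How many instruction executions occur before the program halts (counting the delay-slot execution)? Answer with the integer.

#0 add  $r3, $r0, $r2 ; 0/6/12/12
#1 beq  $r3, $r2, L4 ; 0/6/12/12 ; →target
#2 xori  $r2, $r1, 13 ; 0/6/11/12
#4 nor  $r3, $r1, $r2 ; 0/6/11/65520
#5 sub  $r0, $r3, $r3 ; 0/6/11/65520
#6 beq  $r2, $r0, L8 ; 0/6/11/65520 ; →fallthru
#7 andi  $r2, $r0, 15 ; 0/6/0/65520
#8 andi  $r3, $r3, 3 ; 0/6/0/0
#9 or   $r0, $r3, $r2 ; 0/6/0/0
#10 nor  $r2, $r2, $r3 ; 0/6/65535/0
#11 slt  $r1, $r0, $r3 ; 0/0/65535/0

11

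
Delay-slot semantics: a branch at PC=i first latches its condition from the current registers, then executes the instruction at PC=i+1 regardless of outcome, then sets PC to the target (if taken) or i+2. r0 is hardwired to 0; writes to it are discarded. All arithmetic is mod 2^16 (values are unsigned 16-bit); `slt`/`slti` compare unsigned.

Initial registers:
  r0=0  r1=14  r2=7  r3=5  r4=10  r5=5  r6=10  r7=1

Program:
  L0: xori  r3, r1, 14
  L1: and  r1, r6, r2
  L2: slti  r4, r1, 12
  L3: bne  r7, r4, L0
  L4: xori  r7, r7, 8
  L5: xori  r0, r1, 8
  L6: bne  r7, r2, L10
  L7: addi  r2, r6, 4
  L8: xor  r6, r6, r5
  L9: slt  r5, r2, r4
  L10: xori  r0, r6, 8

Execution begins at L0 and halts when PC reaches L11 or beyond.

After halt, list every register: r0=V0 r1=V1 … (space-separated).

r0=0 r1=2 r2=14 r3=0 r4=1 r5=5 r6=10 r7=9

  step pc=0: xori  r3, r1, 14  regs=(0,14,7,0,10,5,10,1)
  step pc=1: and  r1, r6, r2  regs=(0,2,7,0,10,5,10,1)
  step pc=2: slti  r4, r1, 12  regs=(0,2,7,0,1,5,10,1)
  step pc=3: bne  r7, r4, L0  cond=F  regs=(0,2,7,0,1,5,10,1)
  step pc=4: xori  r7, r7, 8  regs=(0,2,7,0,1,5,10,9)
  step pc=5: xori  r0, r1, 8  regs=(0,2,7,0,1,5,10,9)
  step pc=6: bne  r7, r2, L10  cond=T  regs=(0,2,7,0,1,5,10,9)
  step pc=7: addi  r2, r6, 4  regs=(0,2,14,0,1,5,10,9)
  step pc=10: xori  r0, r6, 8  regs=(0,2,14,0,1,5,10,9)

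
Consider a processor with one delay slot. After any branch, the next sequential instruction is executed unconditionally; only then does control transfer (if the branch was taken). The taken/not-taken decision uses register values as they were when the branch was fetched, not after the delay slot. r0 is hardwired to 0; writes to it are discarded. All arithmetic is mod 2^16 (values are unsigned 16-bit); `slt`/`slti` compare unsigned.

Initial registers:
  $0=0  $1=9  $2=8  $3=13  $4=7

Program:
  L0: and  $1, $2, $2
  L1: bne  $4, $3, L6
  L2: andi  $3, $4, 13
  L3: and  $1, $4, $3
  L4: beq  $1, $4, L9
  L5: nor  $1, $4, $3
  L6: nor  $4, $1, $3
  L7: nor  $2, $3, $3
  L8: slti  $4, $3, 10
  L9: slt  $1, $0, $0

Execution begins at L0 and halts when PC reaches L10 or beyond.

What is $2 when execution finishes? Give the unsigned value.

65530

#0 and  $1, $2, $2 ; 0/8/8/13/7
#1 bne  $4, $3, L6 ; 0/8/8/13/7 ; →target
#2 andi  $3, $4, 13 ; 0/8/8/5/7
#6 nor  $4, $1, $3 ; 0/8/8/5/65522
#7 nor  $2, $3, $3 ; 0/8/65530/5/65522
#8 slti  $4, $3, 10 ; 0/8/65530/5/1
#9 slt  $1, $0, $0 ; 0/0/65530/5/1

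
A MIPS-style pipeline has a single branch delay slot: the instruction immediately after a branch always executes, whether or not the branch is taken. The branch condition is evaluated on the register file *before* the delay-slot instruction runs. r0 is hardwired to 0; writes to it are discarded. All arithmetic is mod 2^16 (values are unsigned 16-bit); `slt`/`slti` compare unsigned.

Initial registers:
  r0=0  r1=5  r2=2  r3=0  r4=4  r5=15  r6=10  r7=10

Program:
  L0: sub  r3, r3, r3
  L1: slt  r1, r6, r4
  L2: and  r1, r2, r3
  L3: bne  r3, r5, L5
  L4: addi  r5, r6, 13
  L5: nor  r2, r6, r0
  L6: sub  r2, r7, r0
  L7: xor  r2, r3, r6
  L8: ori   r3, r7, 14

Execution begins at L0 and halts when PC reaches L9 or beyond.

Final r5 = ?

#0 sub  r3, r3, r3 ; 0/5/2/0/4/15/10/10
#1 slt  r1, r6, r4 ; 0/0/2/0/4/15/10/10
#2 and  r1, r2, r3 ; 0/0/2/0/4/15/10/10
#3 bne  r3, r5, L5 ; 0/0/2/0/4/15/10/10 ; →target
#4 addi  r5, r6, 13 ; 0/0/2/0/4/23/10/10
#5 nor  r2, r6, r0 ; 0/0/65525/0/4/23/10/10
#6 sub  r2, r7, r0 ; 0/0/10/0/4/23/10/10
#7 xor  r2, r3, r6 ; 0/0/10/0/4/23/10/10
#8 ori   r3, r7, 14 ; 0/0/10/14/4/23/10/10

23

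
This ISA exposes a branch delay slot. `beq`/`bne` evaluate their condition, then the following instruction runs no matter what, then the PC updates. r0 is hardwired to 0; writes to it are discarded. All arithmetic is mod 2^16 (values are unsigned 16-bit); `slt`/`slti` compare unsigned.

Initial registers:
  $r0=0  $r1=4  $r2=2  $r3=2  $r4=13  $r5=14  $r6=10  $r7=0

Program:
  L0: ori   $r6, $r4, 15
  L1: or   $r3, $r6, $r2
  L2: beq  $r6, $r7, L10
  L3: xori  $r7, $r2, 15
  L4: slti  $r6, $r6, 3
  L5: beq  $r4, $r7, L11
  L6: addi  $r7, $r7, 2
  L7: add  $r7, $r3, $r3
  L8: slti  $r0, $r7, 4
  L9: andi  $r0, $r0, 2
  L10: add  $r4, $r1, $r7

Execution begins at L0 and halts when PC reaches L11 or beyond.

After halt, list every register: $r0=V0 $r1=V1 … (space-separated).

PC=0  ori   $r6, $r4, 15     | $r0=0 $r1=4 $r2=2 $r3=2 $r4=13 $r5=14 $r6=15 $r7=0
PC=1  or   $r3, $r6, $r2     | $r0=0 $r1=4 $r2=2 $r3=15 $r4=13 $r5=14 $r6=15 $r7=0
PC=2  beq  $r6, $r7, L10     | $r0=0 $r1=4 $r2=2 $r3=15 $r4=13 $r5=14 $r6=15 $r7=0  [not taken]
PC=3  xori  $r7, $r2, 15     | $r0=0 $r1=4 $r2=2 $r3=15 $r4=13 $r5=14 $r6=15 $r7=13
PC=4  slti  $r6, $r6, 3      | $r0=0 $r1=4 $r2=2 $r3=15 $r4=13 $r5=14 $r6=0 $r7=13
PC=5  beq  $r4, $r7, L11     | $r0=0 $r1=4 $r2=2 $r3=15 $r4=13 $r5=14 $r6=0 $r7=13  [TAKEN]
PC=6  addi  $r7, $r7, 2      | $r0=0 $r1=4 $r2=2 $r3=15 $r4=13 $r5=14 $r6=0 $r7=15

$r0=0 $r1=4 $r2=2 $r3=15 $r4=13 $r5=14 $r6=0 $r7=15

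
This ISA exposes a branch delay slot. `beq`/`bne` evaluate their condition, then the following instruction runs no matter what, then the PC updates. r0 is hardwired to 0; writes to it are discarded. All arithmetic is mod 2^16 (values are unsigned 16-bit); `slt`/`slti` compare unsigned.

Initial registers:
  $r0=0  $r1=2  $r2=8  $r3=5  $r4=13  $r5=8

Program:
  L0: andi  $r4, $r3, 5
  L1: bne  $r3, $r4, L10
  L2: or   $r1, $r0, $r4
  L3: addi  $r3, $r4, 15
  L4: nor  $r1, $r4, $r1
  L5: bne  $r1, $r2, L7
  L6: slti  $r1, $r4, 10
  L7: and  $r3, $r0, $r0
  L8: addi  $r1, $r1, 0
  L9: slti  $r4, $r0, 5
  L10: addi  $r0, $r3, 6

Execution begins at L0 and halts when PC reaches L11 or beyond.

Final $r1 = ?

#0 andi  $r4, $r3, 5 ; 0/2/8/5/5/8
#1 bne  $r3, $r4, L10 ; 0/2/8/5/5/8 ; →fallthru
#2 or   $r1, $r0, $r4 ; 0/5/8/5/5/8
#3 addi  $r3, $r4, 15 ; 0/5/8/20/5/8
#4 nor  $r1, $r4, $r1 ; 0/65530/8/20/5/8
#5 bne  $r1, $r2, L7 ; 0/65530/8/20/5/8 ; →target
#6 slti  $r1, $r4, 10 ; 0/1/8/20/5/8
#7 and  $r3, $r0, $r0 ; 0/1/8/0/5/8
#8 addi  $r1, $r1, 0 ; 0/1/8/0/5/8
#9 slti  $r4, $r0, 5 ; 0/1/8/0/1/8
#10 addi  $r0, $r3, 6 ; 0/1/8/0/1/8

1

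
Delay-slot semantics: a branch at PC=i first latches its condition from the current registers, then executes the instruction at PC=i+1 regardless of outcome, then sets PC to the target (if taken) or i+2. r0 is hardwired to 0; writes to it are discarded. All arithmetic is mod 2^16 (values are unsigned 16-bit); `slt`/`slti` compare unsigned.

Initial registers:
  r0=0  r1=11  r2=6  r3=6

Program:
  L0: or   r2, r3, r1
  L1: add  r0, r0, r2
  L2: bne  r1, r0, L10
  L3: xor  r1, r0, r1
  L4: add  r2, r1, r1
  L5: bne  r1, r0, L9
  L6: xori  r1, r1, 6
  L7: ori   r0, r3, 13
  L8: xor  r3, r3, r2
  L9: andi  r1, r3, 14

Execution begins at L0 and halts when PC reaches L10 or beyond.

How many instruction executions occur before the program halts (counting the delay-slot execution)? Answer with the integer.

[0] or   r2, r3, r1  →  {r0:0, r1:11, r2:15, r3:6}
[1] add  r0, r0, r2  →  {r0:0, r1:11, r2:15, r3:6}
[2] bne  r1, r0, L10  →  {r0:0, r1:11, r2:15, r3:6}  ⟨branch taken⟩
[3] xor  r1, r0, r1  →  {r0:0, r1:11, r2:15, r3:6}

4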